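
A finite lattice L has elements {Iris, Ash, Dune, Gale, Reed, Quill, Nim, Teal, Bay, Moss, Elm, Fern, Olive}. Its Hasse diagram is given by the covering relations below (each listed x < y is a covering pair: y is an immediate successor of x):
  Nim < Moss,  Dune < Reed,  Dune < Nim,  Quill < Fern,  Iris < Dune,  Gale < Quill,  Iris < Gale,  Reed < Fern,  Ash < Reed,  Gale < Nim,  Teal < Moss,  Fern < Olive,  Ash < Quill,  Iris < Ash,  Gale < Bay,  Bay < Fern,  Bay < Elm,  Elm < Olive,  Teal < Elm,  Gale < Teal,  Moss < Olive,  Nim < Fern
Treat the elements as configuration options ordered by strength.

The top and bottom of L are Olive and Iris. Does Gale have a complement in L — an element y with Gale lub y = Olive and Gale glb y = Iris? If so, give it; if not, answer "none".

For every candidate y, either Gale ∨ y ≠ Olive or Gale ∧ y ≠ Iris; no complement exists.

none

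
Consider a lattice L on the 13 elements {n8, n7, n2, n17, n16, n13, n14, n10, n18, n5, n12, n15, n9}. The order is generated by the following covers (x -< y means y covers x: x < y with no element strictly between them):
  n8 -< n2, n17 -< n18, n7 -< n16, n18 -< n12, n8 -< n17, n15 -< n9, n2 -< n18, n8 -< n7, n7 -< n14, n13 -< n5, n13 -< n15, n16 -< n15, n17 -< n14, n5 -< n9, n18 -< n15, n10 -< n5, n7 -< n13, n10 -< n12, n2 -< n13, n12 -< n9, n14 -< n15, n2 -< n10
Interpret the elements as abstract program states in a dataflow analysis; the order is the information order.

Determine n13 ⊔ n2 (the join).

Common upper bounds of {n13, n2}: n13, n15, n5, n9.
The least among these is n13.

n13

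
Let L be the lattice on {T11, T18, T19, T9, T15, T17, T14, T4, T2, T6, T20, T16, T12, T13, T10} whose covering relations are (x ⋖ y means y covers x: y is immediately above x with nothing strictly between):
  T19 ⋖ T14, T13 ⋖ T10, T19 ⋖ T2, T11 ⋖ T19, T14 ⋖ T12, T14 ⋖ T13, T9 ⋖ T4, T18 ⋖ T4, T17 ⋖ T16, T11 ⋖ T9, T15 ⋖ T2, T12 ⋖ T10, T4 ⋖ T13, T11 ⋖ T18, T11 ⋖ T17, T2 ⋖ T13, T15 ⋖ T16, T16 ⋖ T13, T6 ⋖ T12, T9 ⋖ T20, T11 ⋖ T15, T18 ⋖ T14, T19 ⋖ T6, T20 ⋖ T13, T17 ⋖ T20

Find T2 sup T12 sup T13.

T10

Common upper bounds of {T2, T12, T13}: T10.
The least among these is T10.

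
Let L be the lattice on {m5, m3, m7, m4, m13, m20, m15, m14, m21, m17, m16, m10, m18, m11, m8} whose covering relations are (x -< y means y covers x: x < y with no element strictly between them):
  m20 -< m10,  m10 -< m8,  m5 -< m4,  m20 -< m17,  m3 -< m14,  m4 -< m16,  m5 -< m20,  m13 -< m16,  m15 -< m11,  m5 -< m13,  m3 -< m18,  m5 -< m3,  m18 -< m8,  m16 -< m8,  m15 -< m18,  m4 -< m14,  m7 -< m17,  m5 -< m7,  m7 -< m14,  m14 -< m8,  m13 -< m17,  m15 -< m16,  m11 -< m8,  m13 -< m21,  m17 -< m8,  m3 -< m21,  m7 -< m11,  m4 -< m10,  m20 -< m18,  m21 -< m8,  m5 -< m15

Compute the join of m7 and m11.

m11

Common upper bounds of {m7, m11}: m11, m8.
The least among these is m11.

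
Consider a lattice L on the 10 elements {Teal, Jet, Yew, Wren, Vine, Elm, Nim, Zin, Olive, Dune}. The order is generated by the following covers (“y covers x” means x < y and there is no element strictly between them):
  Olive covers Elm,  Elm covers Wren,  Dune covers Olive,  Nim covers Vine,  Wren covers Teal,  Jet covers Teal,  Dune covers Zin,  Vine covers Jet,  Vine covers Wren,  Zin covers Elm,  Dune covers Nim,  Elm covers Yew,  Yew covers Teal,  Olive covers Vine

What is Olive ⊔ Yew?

Olive

Common upper bounds of {Olive, Yew}: Dune, Olive.
The least among these is Olive.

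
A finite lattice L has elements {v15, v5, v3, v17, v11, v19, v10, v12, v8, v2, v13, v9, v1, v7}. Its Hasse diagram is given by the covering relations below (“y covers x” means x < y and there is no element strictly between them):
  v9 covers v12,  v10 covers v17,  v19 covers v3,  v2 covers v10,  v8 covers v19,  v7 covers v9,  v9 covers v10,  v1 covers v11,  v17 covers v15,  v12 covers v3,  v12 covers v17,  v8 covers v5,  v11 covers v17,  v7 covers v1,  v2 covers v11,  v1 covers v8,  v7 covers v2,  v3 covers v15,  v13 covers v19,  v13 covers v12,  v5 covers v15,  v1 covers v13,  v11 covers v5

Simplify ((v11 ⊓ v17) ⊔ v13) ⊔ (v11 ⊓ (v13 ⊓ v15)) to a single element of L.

v13

v11 ∧ v17 = v17
v17 ∨ v13 = v13
v13 ∧ v15 = v15
v11 ∧ v15 = v15
v13 ∨ v15 = v13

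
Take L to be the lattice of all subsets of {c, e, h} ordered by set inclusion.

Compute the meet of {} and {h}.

Common lower bounds of {{}, {h}}: {}.
The greatest among these is {}.

{}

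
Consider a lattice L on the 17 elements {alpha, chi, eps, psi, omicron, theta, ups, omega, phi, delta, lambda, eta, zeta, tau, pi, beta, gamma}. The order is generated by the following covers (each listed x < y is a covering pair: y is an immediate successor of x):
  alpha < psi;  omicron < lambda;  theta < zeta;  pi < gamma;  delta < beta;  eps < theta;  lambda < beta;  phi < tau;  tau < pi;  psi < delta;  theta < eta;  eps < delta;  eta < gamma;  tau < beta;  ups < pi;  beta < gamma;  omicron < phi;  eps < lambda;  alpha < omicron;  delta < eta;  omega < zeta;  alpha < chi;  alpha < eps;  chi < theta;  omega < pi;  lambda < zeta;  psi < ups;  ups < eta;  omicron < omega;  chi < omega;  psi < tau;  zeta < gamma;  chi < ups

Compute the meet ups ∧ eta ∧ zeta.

Common lower bounds of {ups, eta, zeta}: alpha, chi.
The greatest among these is chi.

chi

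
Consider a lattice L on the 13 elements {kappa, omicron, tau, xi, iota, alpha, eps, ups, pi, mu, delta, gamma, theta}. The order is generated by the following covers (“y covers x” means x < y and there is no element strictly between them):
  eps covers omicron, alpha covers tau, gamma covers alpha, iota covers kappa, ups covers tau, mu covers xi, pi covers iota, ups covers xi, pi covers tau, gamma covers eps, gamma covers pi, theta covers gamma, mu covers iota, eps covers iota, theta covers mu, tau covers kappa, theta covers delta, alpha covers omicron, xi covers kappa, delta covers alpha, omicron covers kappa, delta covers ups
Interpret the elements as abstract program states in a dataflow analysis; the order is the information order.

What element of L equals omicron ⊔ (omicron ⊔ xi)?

omicron ∨ xi = delta
omicron ∨ delta = delta

delta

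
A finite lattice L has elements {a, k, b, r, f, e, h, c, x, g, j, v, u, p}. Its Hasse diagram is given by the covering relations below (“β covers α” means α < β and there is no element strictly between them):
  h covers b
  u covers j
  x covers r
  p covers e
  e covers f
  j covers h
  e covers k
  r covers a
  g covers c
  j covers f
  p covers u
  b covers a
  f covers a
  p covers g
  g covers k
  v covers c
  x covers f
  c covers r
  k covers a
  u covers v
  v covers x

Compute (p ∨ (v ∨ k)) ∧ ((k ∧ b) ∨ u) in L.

u

v ∨ k = p
p ∨ p = p
k ∧ b = a
a ∨ u = u
p ∧ u = u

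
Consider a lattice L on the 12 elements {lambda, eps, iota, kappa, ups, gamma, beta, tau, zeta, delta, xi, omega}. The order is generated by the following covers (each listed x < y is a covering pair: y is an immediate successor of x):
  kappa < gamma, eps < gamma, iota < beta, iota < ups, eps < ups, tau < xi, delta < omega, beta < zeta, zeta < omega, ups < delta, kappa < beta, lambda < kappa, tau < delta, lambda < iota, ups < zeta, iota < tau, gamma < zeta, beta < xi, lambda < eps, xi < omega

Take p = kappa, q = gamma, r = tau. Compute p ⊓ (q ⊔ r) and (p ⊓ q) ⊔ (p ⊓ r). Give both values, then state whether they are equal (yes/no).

kappa; kappa; yes

q ⊔ r = omega, so p ⊓ (q ⊔ r) = kappa ⊓ omega = kappa.
p ⊓ q = kappa and p ⊓ r = lambda, so (p ⊓ q) ⊔ (p ⊓ r) = kappa ⊔ lambda = kappa.
Equal: yes.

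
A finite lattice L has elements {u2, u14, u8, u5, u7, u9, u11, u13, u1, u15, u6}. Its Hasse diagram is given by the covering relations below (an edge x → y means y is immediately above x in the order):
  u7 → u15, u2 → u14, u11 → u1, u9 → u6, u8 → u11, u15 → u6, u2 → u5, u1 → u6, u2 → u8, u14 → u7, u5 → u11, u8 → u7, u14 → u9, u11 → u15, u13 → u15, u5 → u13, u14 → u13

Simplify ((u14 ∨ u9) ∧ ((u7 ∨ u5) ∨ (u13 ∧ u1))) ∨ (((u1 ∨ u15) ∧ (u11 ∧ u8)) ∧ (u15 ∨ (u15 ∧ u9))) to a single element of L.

u7

u14 ∨ u9 = u9
u7 ∨ u5 = u15
u13 ∧ u1 = u5
u15 ∨ u5 = u15
u9 ∧ u15 = u14
u1 ∨ u15 = u6
u11 ∧ u8 = u8
u6 ∧ u8 = u8
u15 ∧ u9 = u14
u15 ∨ u14 = u15
u8 ∧ u15 = u8
u14 ∨ u8 = u7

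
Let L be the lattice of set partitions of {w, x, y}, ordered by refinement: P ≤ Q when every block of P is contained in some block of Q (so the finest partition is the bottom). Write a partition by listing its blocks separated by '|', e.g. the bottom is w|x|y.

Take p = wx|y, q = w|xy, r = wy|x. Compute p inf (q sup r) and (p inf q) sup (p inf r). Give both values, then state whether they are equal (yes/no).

wx|y; w|x|y; no

q sup r = wxy, so p inf (q sup r) = wx|y inf wxy = wx|y.
p inf q = w|x|y and p inf r = w|x|y, so (p inf q) sup (p inf r) = w|x|y sup w|x|y = w|x|y.
Equal: no.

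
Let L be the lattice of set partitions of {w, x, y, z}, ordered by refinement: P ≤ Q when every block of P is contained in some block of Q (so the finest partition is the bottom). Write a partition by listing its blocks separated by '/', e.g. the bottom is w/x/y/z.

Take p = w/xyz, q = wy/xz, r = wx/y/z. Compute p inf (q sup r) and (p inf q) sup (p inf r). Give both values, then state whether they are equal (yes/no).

q sup r = wxyz, so p inf (q sup r) = w/xyz inf wxyz = w/xyz.
p inf q = w/xz/y and p inf r = w/x/y/z, so (p inf q) sup (p inf r) = w/xz/y sup w/x/y/z = w/xz/y.
Equal: no.

w/xyz; w/xz/y; no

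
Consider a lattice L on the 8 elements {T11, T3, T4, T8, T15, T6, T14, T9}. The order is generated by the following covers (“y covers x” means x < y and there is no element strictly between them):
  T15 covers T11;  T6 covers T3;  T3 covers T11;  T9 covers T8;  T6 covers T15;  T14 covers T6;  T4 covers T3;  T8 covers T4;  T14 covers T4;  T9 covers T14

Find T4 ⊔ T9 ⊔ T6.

Common upper bounds of {T4, T9, T6}: T9.
The least among these is T9.

T9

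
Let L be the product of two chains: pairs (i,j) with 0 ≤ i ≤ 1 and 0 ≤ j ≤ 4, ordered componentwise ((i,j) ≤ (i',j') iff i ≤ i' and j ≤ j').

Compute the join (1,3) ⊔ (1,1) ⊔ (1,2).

In a product of chains, the join is componentwise max, giving (1,3).

(1,3)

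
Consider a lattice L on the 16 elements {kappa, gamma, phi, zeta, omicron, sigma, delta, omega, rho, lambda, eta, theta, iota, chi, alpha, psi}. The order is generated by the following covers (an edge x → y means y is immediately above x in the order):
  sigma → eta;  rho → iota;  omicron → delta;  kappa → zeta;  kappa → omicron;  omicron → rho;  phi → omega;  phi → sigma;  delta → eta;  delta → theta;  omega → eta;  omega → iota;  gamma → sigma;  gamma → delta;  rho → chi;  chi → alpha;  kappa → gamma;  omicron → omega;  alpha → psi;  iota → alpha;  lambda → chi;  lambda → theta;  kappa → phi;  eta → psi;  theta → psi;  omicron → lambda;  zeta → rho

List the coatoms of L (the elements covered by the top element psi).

The coatoms are exactly the elements covered by psi: alpha, eta, theta.

alpha, eta, theta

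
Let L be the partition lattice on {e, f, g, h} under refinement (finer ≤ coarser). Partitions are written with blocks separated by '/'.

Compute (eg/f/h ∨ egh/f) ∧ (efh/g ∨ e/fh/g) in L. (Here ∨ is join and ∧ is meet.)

eh/f/g

eg/f/h ∨ egh/f = egh/f
efh/g ∨ e/fh/g = efh/g
egh/f ∧ efh/g = eh/f/g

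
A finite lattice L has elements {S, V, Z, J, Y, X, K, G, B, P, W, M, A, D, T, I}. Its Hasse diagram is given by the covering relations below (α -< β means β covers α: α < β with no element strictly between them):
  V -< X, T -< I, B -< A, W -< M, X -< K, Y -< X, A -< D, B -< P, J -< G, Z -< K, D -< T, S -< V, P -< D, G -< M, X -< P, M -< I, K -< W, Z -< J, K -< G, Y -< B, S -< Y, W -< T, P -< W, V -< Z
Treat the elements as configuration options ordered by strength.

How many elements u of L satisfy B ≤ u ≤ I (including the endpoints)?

The interval [B, I] = {A, B, D, I, M, P, T, W}, which has 8 elements.

8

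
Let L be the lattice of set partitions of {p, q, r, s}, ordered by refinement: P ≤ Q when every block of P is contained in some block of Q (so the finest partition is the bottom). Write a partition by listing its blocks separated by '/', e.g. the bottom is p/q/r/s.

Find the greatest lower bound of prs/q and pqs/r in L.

The meet (common refinement) of prs/q and pqs/r intersects blocks pairwise, giving ps/q/r.

ps/q/r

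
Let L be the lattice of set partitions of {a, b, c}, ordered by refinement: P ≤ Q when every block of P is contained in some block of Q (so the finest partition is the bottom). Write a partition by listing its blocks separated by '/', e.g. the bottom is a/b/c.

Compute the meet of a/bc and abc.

a/bc

The meet (common refinement) of a/bc and abc intersects blocks pairwise, giving a/bc.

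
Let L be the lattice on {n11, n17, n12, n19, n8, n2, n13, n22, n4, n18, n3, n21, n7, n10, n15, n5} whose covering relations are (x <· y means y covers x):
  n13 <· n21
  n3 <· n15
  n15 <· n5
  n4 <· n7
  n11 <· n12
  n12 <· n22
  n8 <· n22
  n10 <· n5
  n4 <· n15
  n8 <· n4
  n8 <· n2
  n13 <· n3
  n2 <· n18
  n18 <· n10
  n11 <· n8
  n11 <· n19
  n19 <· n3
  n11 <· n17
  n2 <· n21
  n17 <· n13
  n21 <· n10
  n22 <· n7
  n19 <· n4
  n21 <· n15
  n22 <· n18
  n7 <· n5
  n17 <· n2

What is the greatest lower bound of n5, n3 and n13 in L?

Common lower bounds of {n5, n3, n13}: n11, n13, n17.
The greatest among these is n13.

n13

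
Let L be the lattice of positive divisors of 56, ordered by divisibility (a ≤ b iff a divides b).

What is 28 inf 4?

4

In the divisibility order, the meet is the greatest common divisor: gcd(28, 4) = 4.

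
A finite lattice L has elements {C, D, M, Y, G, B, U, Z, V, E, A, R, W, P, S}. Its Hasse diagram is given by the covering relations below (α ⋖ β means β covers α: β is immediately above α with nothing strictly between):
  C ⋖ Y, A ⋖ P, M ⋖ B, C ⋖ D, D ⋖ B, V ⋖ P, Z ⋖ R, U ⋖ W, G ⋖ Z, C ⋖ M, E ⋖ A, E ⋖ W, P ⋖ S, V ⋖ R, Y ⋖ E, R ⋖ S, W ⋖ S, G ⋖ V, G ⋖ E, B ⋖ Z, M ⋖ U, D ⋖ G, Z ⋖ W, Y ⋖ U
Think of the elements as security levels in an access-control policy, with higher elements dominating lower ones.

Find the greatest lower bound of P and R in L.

V

Common lower bounds of {P, R}: C, D, G, V.
The greatest among these is V.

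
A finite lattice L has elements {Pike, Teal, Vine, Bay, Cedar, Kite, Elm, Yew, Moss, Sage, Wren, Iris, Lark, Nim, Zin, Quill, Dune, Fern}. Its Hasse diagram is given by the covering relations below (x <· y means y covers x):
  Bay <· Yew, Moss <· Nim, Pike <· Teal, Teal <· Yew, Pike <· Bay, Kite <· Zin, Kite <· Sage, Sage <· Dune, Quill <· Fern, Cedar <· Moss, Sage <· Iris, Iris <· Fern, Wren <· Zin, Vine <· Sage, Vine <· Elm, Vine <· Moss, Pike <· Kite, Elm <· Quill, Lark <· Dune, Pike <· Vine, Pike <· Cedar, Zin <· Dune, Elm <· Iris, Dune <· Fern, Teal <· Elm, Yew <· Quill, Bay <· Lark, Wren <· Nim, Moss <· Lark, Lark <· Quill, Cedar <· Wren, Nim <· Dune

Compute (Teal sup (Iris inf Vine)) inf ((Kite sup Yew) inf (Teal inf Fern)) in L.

Teal

Iris ∧ Vine = Vine
Teal ∨ Vine = Elm
Kite ∨ Yew = Fern
Teal ∧ Fern = Teal
Fern ∧ Teal = Teal
Elm ∧ Teal = Teal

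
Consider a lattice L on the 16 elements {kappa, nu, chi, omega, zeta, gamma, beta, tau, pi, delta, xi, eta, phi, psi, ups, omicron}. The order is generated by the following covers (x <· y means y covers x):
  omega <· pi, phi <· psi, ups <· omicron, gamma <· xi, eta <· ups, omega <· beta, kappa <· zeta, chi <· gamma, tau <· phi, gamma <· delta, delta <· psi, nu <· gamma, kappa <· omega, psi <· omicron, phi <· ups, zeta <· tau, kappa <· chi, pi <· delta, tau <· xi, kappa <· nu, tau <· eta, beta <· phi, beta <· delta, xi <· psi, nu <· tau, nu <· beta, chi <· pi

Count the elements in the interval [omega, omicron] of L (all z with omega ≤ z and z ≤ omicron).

The interval [omega, omicron] = {beta, delta, omega, omicron, phi, pi, psi, ups}, which has 8 elements.

8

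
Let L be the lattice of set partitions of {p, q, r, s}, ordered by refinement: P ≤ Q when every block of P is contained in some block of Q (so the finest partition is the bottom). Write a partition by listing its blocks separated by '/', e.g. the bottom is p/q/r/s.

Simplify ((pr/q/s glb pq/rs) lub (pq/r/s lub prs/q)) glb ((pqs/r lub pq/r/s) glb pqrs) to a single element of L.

pqs/r

pr/q/s ∧ pq/rs = p/q/r/s
pq/r/s ∨ prs/q = pqrs
p/q/r/s ∨ pqrs = pqrs
pqs/r ∨ pq/r/s = pqs/r
pqs/r ∧ pqrs = pqs/r
pqrs ∧ pqs/r = pqs/r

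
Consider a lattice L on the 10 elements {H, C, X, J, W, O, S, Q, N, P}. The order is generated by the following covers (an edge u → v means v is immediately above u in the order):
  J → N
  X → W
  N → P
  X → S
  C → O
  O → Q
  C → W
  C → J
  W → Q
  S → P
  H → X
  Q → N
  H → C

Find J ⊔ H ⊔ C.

Common upper bounds of {J, H, C}: J, N, P.
The least among these is J.

J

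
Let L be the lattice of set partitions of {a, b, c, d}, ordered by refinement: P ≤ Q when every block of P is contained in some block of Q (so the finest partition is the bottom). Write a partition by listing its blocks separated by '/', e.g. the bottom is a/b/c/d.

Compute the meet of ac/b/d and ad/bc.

The meet (common refinement) of ac/b/d and ad/bc intersects blocks pairwise, giving a/b/c/d.

a/b/c/d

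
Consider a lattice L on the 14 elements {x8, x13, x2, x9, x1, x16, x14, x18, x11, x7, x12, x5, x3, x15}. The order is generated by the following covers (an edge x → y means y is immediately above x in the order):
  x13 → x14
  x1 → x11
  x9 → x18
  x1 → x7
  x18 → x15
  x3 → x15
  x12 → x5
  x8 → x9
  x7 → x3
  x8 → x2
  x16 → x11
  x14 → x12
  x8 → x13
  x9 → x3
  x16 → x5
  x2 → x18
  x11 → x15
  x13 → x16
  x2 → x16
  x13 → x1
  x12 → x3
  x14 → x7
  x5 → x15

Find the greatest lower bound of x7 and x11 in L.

x1

Common lower bounds of {x7, x11}: x1, x13, x8.
The greatest among these is x1.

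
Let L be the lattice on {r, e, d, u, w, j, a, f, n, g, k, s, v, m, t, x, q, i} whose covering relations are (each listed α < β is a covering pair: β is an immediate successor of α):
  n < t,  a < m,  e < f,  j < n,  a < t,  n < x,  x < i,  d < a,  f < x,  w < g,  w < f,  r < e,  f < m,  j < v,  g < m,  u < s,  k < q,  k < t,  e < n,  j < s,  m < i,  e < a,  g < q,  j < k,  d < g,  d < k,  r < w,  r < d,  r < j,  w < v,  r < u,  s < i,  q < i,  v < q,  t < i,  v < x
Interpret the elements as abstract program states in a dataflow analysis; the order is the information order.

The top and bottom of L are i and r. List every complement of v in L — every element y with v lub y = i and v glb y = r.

Need y with v ∨ y = i and v ∧ y = r.
Checking each element gives: a, u.

a, u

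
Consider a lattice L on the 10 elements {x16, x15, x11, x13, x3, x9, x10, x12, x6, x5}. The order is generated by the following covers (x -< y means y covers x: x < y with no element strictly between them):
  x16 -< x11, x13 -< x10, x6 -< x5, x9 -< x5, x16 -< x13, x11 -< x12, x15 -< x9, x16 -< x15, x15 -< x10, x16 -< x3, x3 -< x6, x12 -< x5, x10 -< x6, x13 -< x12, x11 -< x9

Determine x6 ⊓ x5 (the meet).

x6

Common lower bounds of {x6, x5}: x10, x13, x15, x16, x3, x6.
The greatest among these is x6.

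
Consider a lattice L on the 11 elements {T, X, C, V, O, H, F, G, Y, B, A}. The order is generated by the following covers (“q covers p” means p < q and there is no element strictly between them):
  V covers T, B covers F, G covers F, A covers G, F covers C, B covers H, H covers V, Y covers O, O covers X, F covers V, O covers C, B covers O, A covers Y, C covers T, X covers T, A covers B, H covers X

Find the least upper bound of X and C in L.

O

Common upper bounds of {X, C}: A, B, O, Y.
The least among these is O.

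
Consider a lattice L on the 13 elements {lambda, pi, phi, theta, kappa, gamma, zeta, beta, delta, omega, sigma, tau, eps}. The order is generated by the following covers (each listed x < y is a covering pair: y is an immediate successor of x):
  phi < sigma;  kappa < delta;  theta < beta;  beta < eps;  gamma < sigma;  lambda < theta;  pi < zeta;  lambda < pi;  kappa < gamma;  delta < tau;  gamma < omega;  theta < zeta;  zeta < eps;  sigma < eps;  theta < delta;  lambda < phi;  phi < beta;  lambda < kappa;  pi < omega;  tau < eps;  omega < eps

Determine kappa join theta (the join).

Common upper bounds of {kappa, theta}: delta, eps, tau.
The least among these is delta.

delta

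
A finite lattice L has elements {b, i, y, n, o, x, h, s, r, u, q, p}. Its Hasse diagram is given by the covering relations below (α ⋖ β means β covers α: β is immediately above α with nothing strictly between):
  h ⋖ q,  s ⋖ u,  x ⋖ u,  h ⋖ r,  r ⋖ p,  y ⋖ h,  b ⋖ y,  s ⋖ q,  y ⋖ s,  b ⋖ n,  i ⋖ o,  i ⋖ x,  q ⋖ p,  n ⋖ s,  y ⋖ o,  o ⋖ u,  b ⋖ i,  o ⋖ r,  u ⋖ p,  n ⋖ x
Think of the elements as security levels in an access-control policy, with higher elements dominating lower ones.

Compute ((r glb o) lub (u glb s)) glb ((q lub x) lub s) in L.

r ∧ o = o
u ∧ s = s
o ∨ s = u
q ∨ x = p
p ∨ s = p
u ∧ p = u

u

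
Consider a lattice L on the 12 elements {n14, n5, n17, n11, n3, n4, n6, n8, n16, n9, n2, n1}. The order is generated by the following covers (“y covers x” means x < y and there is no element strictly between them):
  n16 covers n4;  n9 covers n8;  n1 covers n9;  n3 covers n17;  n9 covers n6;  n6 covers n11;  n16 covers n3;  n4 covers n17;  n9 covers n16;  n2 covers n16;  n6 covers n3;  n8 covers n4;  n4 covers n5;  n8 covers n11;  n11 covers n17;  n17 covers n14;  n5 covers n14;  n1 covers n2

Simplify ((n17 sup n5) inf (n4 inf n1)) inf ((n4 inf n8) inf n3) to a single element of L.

n17

n17 ∨ n5 = n4
n4 ∧ n1 = n4
n4 ∧ n4 = n4
n4 ∧ n8 = n4
n4 ∧ n3 = n17
n4 ∧ n17 = n17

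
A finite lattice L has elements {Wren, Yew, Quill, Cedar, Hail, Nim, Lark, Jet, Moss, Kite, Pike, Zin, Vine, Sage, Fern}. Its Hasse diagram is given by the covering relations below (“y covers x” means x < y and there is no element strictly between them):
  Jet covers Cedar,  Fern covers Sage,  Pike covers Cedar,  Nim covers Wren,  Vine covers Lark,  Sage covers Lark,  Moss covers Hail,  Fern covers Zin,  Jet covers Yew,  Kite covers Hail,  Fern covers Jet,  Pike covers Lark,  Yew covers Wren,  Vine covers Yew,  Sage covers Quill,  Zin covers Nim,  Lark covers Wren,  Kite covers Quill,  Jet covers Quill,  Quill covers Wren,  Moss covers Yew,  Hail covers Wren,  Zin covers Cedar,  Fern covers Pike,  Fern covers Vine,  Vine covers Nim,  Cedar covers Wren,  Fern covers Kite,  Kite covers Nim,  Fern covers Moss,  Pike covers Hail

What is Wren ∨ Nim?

Common upper bounds of {Wren, Nim}: Fern, Kite, Nim, Vine, Zin.
The least among these is Nim.

Nim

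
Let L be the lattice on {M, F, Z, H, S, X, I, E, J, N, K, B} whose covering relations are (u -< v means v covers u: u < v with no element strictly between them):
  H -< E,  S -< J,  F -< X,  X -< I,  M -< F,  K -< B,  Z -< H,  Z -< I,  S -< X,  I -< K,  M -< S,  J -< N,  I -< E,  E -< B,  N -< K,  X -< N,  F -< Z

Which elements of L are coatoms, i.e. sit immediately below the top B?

E, K

The coatoms are exactly the elements covered by B: E, K.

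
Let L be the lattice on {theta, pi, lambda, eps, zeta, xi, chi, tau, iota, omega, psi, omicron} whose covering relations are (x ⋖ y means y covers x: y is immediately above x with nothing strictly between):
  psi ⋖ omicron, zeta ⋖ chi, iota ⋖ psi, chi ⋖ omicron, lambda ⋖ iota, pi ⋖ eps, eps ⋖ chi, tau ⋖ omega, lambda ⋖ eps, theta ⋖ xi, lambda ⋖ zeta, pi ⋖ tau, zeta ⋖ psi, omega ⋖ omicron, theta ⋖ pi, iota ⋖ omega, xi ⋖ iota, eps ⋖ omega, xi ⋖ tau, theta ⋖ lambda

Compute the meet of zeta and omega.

lambda

Common lower bounds of {zeta, omega}: lambda, theta.
The greatest among these is lambda.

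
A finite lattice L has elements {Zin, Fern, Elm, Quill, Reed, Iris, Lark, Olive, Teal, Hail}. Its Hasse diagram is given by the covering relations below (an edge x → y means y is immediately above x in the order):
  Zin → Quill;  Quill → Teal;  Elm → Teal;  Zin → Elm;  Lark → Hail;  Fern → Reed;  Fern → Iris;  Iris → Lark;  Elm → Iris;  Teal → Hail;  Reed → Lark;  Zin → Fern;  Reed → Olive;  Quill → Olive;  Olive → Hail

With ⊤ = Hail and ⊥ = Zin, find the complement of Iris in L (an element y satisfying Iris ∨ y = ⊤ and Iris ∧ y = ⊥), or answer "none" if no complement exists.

Need y with Iris ∨ y = Hail and Iris ∧ y = Zin.
Checking each element gives: Quill.

Quill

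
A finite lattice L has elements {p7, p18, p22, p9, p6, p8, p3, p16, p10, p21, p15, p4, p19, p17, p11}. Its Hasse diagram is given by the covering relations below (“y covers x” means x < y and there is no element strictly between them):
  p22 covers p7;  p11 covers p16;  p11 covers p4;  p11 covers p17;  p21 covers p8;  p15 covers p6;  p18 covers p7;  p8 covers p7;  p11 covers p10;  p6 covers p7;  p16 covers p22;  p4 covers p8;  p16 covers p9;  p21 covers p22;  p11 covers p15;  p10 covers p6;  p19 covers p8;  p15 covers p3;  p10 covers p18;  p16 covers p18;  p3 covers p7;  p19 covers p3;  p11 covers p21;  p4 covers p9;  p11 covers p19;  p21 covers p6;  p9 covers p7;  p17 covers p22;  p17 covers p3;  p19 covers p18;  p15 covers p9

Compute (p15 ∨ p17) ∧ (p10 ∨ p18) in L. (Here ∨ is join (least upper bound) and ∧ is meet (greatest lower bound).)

p10

p15 ∨ p17 = p11
p10 ∨ p18 = p10
p11 ∧ p10 = p10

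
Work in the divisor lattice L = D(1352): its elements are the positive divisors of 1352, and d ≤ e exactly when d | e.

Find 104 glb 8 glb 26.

Common lower bounds of {104, 8, 26}: 1, 2.
The greatest among these is 2.

2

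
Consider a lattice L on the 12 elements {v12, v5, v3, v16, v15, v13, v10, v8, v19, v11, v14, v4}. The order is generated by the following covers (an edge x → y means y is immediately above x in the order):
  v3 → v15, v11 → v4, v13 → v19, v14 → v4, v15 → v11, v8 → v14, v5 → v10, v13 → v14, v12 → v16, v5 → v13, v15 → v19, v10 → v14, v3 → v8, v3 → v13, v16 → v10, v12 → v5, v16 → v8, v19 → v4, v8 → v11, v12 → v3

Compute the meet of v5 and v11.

Common lower bounds of {v5, v11}: v12.
The greatest among these is v12.

v12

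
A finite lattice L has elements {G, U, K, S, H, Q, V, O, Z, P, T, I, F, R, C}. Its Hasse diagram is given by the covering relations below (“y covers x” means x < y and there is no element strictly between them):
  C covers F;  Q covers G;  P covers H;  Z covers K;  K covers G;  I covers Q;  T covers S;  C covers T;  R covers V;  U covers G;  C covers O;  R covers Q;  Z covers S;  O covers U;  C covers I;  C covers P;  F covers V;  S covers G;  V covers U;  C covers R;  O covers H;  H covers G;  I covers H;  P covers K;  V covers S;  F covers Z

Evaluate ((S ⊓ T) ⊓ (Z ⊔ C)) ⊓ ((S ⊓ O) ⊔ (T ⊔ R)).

S

S ∧ T = S
Z ∨ C = C
S ∧ C = S
S ∧ O = G
T ∨ R = C
G ∨ C = C
S ∧ C = S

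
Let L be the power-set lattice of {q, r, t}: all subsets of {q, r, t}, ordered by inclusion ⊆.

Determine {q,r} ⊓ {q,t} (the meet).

{q}

Under ⊆, meet is intersection: {q,r} ∩ {q,t} = {q}.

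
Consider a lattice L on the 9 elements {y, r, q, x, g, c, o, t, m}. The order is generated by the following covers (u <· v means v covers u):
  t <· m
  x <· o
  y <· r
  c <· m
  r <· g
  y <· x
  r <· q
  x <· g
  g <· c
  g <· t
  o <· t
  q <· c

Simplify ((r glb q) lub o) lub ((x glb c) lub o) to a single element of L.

r ∧ q = r
r ∨ o = t
x ∧ c = x
x ∨ o = o
t ∨ o = t

t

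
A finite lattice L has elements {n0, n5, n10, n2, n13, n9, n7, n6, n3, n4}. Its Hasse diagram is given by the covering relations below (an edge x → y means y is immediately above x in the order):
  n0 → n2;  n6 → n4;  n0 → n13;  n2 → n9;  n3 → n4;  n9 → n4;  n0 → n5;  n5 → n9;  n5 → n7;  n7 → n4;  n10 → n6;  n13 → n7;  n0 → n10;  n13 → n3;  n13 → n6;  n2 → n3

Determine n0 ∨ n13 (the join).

Common upper bounds of {n0, n13}: n13, n3, n4, n6, n7.
The least among these is n13.

n13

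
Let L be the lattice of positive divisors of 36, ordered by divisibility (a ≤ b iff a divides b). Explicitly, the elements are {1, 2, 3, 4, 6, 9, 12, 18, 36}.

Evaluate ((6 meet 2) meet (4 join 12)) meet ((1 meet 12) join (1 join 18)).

2

6 ∧ 2 = 2
4 ∨ 12 = 12
2 ∧ 12 = 2
1 ∧ 12 = 1
1 ∨ 18 = 18
1 ∨ 18 = 18
2 ∧ 18 = 2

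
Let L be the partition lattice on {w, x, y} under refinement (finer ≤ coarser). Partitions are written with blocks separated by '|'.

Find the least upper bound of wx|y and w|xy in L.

wxy

Common upper bounds of {wx|y, w|xy}: wxy.
The least among these is wxy.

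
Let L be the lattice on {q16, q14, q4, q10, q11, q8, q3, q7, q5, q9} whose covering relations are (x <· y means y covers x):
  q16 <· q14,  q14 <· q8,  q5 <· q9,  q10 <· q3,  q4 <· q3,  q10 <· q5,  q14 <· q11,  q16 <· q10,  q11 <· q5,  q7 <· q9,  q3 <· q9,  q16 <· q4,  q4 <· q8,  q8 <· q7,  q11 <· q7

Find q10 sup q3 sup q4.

Common upper bounds of {q10, q3, q4}: q3, q9.
The least among these is q3.

q3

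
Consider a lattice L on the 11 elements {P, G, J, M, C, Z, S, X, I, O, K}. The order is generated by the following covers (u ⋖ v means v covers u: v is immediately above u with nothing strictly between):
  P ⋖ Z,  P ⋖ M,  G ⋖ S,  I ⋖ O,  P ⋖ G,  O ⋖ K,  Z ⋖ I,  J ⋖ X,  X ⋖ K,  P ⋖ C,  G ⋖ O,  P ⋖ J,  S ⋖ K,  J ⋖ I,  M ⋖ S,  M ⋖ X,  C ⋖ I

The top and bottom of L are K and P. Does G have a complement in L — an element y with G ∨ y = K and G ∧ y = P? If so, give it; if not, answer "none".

X

Need y with G ∨ y = K and G ∧ y = P.
Checking each element gives: X.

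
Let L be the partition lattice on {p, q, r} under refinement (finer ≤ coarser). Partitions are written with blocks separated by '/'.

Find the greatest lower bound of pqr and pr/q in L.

The meet (common refinement) of pqr and pr/q intersects blocks pairwise, giving pr/q.

pr/q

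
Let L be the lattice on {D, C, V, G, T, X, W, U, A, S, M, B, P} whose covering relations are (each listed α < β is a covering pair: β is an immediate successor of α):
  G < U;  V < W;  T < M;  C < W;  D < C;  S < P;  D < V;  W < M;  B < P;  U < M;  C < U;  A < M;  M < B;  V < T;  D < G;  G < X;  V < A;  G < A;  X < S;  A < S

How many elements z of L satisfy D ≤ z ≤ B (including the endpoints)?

The interval [D, B] = {A, B, C, D, G, M, T, U, V, W}, which has 10 elements.

10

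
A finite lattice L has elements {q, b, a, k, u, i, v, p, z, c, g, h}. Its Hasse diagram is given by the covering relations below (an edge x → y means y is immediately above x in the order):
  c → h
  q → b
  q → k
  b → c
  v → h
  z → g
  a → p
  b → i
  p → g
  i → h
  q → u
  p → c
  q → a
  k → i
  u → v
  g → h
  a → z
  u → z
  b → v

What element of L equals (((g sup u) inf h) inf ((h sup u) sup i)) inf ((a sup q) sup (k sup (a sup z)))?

g ∨ u = g
g ∧ h = g
h ∨ u = h
h ∨ i = h
g ∧ h = g
a ∨ q = a
a ∨ z = z
k ∨ z = h
a ∨ h = h
g ∧ h = g

g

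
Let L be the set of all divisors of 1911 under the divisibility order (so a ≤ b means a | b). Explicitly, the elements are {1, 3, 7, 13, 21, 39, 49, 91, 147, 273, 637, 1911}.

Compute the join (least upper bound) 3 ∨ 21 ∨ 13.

273

Common upper bounds of {3, 21, 13}: 1911, 273.
The least among these is 273.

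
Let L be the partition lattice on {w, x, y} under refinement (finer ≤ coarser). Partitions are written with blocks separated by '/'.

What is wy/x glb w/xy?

The meet (common refinement) of wy/x and w/xy intersects blocks pairwise, giving w/x/y.

w/x/y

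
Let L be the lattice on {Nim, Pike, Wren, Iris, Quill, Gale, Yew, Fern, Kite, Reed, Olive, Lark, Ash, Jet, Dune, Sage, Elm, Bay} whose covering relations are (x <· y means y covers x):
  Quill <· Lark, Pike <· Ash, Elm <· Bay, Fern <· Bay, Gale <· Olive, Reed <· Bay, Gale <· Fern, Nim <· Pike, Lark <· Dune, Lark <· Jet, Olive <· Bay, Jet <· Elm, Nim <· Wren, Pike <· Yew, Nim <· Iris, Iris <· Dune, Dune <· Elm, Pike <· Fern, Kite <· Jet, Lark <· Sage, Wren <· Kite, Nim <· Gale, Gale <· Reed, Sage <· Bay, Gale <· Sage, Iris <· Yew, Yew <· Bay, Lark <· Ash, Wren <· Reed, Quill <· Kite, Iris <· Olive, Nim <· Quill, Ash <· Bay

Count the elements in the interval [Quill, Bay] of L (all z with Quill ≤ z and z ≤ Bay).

9

The interval [Quill, Bay] = {Ash, Bay, Dune, Elm, Jet, Kite, Lark, Quill, Sage}, which has 9 elements.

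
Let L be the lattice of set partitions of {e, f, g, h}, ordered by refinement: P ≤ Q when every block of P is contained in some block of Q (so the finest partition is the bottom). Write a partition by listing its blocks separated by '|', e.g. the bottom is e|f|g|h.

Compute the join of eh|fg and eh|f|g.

eh|fg

The join of eh|fg and eh|f|g merges any blocks that overlap across the partitions, giving eh|fg.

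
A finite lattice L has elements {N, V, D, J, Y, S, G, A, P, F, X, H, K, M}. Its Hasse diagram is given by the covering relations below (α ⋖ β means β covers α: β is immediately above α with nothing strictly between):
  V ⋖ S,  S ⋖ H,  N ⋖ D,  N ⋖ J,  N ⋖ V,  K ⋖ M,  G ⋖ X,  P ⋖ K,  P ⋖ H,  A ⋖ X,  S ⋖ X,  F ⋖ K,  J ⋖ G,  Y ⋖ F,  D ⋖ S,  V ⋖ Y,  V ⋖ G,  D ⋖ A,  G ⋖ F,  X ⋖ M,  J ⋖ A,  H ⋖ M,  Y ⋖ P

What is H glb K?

P

Common lower bounds of {H, K}: N, P, V, Y.
The greatest among these is P.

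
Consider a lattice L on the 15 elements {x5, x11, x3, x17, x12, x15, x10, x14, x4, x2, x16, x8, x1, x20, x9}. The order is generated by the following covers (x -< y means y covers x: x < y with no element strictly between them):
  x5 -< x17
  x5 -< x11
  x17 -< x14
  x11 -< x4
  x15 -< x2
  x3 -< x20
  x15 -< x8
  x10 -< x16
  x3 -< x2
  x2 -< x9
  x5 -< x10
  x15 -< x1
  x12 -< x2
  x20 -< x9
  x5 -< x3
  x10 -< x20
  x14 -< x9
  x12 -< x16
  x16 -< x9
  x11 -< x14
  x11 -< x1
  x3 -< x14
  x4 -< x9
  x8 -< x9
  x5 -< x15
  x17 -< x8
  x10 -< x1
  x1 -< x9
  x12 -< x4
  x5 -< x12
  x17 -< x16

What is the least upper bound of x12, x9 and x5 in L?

x9

Common upper bounds of {x12, x9, x5}: x9.
The least among these is x9.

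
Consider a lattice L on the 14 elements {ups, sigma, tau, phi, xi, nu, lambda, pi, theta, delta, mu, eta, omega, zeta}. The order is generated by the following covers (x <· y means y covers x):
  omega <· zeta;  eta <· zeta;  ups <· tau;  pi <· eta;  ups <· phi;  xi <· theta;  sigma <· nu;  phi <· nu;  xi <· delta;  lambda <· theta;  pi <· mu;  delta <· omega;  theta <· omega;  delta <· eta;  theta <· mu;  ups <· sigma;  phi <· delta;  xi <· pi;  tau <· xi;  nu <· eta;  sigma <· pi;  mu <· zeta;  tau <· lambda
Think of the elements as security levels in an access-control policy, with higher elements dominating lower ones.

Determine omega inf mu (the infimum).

theta

Common lower bounds of {omega, mu}: lambda, tau, theta, ups, xi.
The greatest among these is theta.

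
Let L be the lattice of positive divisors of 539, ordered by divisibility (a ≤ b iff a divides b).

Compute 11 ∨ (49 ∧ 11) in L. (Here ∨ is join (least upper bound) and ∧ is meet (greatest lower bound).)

49 ∧ 11 = 1
11 ∨ 1 = 11

11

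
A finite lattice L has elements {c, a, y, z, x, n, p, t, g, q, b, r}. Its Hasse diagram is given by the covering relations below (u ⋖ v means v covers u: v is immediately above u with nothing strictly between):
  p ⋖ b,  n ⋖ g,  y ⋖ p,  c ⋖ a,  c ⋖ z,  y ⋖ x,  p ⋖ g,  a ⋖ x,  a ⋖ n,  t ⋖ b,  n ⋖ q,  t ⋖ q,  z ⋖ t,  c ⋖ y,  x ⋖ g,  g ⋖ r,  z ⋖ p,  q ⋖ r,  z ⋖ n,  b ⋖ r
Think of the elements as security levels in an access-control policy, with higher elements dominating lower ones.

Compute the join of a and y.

Common upper bounds of {a, y}: g, r, x.
The least among these is x.

x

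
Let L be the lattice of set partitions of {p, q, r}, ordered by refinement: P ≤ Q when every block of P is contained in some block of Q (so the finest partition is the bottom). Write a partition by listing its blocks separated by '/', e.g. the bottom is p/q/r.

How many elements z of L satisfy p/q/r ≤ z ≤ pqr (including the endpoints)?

5

The interval [p/q/r, pqr] = {p/q/r, p/qr, pq/r, pqr, pr/q}, which has 5 elements.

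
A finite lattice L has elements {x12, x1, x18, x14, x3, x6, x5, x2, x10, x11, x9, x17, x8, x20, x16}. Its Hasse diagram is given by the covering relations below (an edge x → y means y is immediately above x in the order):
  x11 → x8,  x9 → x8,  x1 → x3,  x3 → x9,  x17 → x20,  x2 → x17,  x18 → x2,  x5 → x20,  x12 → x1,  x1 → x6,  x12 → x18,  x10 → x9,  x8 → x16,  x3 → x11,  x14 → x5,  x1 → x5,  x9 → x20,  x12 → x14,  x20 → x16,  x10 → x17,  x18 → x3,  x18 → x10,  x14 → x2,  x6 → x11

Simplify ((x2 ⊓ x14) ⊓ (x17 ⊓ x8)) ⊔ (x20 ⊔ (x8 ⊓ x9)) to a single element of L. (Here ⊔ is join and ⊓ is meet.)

x20

x2 ∧ x14 = x14
x17 ∧ x8 = x10
x14 ∧ x10 = x12
x8 ∧ x9 = x9
x20 ∨ x9 = x20
x12 ∨ x20 = x20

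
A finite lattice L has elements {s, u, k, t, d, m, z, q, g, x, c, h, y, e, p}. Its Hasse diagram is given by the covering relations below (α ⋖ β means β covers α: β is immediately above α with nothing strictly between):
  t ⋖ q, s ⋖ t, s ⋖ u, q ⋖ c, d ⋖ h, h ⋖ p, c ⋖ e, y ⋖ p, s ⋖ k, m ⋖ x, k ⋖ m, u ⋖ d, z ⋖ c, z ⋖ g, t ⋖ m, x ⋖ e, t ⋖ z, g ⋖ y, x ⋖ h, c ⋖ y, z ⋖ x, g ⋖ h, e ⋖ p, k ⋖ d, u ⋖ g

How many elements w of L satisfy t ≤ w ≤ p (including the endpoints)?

11

The interval [t, p] = {c, e, g, h, m, p, q, t, x, y, z}, which has 11 elements.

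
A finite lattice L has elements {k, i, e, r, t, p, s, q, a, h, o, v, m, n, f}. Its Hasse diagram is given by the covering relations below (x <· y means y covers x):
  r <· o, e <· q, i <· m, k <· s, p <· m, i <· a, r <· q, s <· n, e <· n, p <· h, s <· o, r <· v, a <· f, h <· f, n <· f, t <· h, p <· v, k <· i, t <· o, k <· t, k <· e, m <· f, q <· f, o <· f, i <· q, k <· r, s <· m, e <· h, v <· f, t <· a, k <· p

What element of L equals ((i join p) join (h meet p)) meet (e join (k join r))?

i

i ∨ p = m
h ∧ p = p
m ∨ p = m
k ∨ r = r
e ∨ r = q
m ∧ q = i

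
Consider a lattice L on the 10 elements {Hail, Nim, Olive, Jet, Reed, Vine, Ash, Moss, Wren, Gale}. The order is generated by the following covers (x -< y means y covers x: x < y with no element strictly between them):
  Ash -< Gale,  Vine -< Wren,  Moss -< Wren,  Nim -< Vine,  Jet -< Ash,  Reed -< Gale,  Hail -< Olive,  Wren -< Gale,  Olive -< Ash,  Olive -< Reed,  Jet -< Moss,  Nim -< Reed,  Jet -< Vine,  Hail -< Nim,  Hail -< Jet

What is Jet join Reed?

Common upper bounds of {Jet, Reed}: Gale.
The least among these is Gale.

Gale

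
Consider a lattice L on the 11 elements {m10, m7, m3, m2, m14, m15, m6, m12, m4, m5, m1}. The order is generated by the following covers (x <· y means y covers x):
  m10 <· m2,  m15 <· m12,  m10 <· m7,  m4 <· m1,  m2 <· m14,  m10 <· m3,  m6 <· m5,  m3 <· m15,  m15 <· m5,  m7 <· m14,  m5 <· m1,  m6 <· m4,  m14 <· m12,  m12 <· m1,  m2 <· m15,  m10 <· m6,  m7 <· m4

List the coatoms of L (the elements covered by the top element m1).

m12, m4, m5

The coatoms are exactly the elements covered by m1: m12, m4, m5.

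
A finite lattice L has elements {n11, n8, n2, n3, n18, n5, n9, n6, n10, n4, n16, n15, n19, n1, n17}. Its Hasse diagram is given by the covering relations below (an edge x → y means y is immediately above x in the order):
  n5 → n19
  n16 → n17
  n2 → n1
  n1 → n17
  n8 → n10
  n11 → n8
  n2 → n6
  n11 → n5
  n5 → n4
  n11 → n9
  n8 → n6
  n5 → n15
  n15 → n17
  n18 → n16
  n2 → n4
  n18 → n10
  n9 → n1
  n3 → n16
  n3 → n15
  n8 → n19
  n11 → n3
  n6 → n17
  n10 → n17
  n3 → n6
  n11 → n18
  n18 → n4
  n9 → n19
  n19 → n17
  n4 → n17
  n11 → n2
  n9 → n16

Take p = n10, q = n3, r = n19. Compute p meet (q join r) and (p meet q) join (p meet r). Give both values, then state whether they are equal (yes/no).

q join r = n17, so p meet (q join r) = n10 meet n17 = n10.
p meet q = n11 and p meet r = n8, so (p meet q) join (p meet r) = n11 join n8 = n8.
Equal: no.

n10; n8; no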